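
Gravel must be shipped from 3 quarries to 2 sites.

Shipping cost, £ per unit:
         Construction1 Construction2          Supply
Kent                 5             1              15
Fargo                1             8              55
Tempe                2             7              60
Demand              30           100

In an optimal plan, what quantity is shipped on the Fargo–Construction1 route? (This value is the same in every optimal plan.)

The minimum-cost plan:
  Kent to Construction2: 15 truckloads
  Fargo to Construction1: 30 truckloads
  Fargo to Construction2: 25 truckloads
  Tempe to Construction2: 60 truckloads
Total cost = £665.
So Fargo→Construction1 carries 30 truckloads.

30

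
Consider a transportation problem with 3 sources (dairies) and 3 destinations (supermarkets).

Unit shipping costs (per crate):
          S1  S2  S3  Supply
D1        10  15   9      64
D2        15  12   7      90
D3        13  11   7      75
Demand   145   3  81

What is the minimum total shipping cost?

2308

An optimal shipping plan:
  D1->S1: 64 × 10 = 640
  D2->S1: 6 × 15 = 90
  D2->S2: 3 × 12 = 36
  D2->S3: 81 × 7 = 567
  D3->S1: 75 × 13 = 975
Total = 640 + 90 + 36 + 567 + 975 = 2308.
(Supply check: D1 ships 64; D2 ships 90; D3 ships 75.)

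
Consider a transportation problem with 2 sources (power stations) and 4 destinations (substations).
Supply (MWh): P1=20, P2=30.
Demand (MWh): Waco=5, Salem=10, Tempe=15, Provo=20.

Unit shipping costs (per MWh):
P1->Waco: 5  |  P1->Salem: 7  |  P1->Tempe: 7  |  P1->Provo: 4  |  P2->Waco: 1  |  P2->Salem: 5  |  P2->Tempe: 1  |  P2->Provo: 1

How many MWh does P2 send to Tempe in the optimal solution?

Solving gives:
  P1->Salem: 10 × 7 = 70
  P1->Provo: 10 × 4 = 40
  P2->Waco: 5 × 1 = 5
  P2->Tempe: 15 × 1 = 15
  P2->Provo: 10 × 1 = 10
Total cost = 140.
So P2→Tempe carries 15 MWh.

15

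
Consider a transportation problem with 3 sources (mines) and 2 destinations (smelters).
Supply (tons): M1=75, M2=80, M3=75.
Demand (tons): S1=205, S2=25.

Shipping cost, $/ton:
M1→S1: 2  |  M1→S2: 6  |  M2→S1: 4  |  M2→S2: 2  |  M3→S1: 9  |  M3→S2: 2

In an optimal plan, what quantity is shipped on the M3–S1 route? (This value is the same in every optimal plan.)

50

The minimum-cost plan:
  M1 to S1: 75 × $2 = $150
  M2 to S1: 80 × $4 = $320
  M3 to S1: 50 × $9 = $450
  M3 to S2: 25 × $2 = $50
Total cost = $970.
So M3→S1 carries 50 tons.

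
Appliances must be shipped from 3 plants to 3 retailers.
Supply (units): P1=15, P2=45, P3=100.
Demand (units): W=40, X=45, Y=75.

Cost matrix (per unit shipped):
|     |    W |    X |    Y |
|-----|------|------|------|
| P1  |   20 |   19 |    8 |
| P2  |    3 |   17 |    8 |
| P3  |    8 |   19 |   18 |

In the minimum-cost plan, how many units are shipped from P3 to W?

40

The minimum-cost plan:
  P1–Y: 15 × 8 = 120
  P2–Y: 45 × 8 = 360
  P3–W: 40 × 8 = 320
  P3–X: 45 × 19 = 855
  P3–Y: 15 × 18 = 270
Total cost = 1925.
So P3→W carries 40 units.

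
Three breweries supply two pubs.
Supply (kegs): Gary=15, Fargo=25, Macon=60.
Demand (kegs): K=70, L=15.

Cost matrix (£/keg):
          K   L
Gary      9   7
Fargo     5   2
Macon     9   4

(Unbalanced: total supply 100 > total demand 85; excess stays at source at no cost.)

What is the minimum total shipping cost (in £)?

590

A cheapest plan:
  Fargo to K: 25 × £5 = £125
  Macon to K: 45 × £9 = £405
  Macon to L: 15 × £4 = £60
Total = 125 + 405 + 60 = £590.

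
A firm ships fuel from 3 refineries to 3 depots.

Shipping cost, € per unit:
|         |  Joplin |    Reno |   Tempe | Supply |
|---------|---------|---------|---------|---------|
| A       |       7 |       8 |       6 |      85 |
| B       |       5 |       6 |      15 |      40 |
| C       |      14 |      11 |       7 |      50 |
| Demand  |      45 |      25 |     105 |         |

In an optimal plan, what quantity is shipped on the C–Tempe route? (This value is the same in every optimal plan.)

50

Optimal shipments:
  A to Joplin: 5 × €7 = €35
  A to Reno: 25 × €8 = €200
  A to Tempe: 55 × €6 = €330
  B to Joplin: 40 × €5 = €200
  C to Tempe: 50 × €7 = €350
Total cost = €1115.
So C→Tempe carries 50 kL.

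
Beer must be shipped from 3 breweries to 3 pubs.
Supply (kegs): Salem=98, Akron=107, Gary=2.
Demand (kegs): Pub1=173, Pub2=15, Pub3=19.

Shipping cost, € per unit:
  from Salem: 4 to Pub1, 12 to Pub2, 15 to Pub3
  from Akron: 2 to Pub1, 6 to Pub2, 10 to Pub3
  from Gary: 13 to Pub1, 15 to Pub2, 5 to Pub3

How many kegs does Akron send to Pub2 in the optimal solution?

The minimum-cost plan:
  Salem->Pub1: 98 × €4 = €392
  Akron->Pub1: 75 × €2 = €150
  Akron->Pub2: 15 × €6 = €90
  Akron->Pub3: 17 × €10 = €170
  Gary->Pub3: 2 × €5 = €10
Total cost = €812.
So Akron→Pub2 carries 15 kegs.

15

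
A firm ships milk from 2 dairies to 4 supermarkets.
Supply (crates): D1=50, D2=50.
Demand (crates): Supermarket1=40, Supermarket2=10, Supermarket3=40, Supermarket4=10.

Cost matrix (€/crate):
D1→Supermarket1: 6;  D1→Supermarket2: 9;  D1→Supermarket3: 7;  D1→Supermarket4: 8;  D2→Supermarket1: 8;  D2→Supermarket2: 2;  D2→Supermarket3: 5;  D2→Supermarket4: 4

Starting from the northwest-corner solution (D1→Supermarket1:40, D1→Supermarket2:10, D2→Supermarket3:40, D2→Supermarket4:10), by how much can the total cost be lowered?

50

Current plan cost = 40·6 + 10·9 + 40·5 + 10·4 = €570.
Optimal plan:
  D1->Supermarket1: 40 crates
  D1->Supermarket3: 10 crates
  D2->Supermarket2: 10 crates
  D2->Supermarket3: 30 crates
  D2->Supermarket4: 10 crates
Optimal cost = €520.
Saving = 570 − 520 = €50.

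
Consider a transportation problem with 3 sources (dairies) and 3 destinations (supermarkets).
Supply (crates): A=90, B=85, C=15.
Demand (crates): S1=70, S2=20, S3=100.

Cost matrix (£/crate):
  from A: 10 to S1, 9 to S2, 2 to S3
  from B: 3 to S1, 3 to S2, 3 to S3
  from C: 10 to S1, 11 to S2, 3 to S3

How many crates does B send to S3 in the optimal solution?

0

Optimal shipments:
  A to S3: 90 × £2 = £180
  B to S1: 65 × £3 = £195
  B to S2: 20 × £3 = £60
  C to S1: 5 × £10 = £50
  C to S3: 10 × £3 = £30
Total cost = £515.
The route B→S3 is not used.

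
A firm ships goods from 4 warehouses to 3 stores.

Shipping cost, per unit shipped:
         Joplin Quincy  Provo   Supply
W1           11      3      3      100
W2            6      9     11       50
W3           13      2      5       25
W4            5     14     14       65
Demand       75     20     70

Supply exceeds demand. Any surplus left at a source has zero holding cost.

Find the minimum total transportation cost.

An optimal shipping plan:
  W1->Provo: 70 × 3 = 210
  W2->Joplin: 10 × 6 = 60
  W3->Quincy: 20 × 2 = 40
  W4->Joplin: 65 × 5 = 325
Total = 210 + 60 + 40 + 325 = 635.

635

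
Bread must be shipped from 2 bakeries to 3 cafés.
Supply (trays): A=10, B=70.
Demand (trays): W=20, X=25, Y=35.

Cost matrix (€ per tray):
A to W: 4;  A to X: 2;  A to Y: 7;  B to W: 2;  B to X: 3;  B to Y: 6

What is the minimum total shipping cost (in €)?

315

Optimal allocation:
  A–X: 10 × €2 = €20
  B–W: 20 × €2 = €40
  B–X: 15 × €3 = €45
  B–Y: 35 × €6 = €210
Total = 20 + 40 + 45 + 210 = €315.
(Supply check: A ships 10; B ships 70.)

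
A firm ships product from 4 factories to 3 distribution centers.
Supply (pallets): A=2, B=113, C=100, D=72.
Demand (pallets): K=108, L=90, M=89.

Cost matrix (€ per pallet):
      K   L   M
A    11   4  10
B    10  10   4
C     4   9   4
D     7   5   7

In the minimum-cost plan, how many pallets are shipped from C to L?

0

The minimum-cost plan:
  A to L: 2 × €4 = €8
  B to K: 8 × €10 = €80
  B to L: 16 × €10 = €160
  B to M: 89 × €4 = €356
  C to K: 100 × €4 = €400
  D to L: 72 × €5 = €360
Total cost = €1364.
The route C→L is not used.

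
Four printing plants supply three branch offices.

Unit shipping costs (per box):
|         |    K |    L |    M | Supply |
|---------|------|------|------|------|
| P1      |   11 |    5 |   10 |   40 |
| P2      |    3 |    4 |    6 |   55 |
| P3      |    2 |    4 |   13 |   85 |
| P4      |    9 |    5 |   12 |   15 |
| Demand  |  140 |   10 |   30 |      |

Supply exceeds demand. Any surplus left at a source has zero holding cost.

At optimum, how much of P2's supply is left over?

An optimal plan:
  P1 to L: 10 × 5 = 50
  P1 to M: 30 × 10 = 300
  P2 to K: 55 × 3 = 165
  P3 to K: 85 × 2 = 170
Total cost = 685.
P2 ships 55 of its 55, leaving 0.

0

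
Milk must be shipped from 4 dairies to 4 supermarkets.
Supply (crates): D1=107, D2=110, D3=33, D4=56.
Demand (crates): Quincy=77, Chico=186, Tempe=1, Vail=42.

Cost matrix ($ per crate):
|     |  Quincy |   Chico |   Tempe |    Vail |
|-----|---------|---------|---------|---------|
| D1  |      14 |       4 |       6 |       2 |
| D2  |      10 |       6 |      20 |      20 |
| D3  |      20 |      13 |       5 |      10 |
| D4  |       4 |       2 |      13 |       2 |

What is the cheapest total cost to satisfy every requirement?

Optimal allocation:
  D1->Chico: 97 × $4 = $388
  D1->Vail: 10 × $2 = $20
  D2->Quincy: 21 × $10 = $210
  D2->Chico: 89 × $6 = $534
  D3->Tempe: 1 × $5 = $5
  D3->Vail: 32 × $10 = $320
  D4->Quincy: 56 × $4 = $224
Total = 388 + 20 + 210 + 534 + 5 + 320 + 224 = $1701.

1701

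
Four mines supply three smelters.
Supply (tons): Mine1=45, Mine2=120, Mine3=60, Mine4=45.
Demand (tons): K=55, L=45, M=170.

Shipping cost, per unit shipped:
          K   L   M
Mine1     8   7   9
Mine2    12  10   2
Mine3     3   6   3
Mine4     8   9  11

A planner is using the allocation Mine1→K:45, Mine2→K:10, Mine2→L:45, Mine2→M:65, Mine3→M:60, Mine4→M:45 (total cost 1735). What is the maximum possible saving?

Current plan cost = 45·8 + 10·12 + 45·10 + 65·2 + 60·3 + 45·11 = 1735.
Optimal plan:
  Mine1 to L: 45 tons
  Mine2 to M: 120 tons
  Mine3 to K: 10 tons
  Mine3 to M: 50 tons
  Mine4 to K: 45 tons
Optimal cost = 1095.
Saving = 1735 − 1095 = 640.

640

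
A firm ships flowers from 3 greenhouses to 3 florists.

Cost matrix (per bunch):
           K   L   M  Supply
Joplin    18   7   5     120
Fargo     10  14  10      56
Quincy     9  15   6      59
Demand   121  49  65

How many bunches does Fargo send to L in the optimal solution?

Solving gives:
  Joplin→K: 6 × 18 = 108
  Joplin→L: 49 × 7 = 343
  Joplin→M: 65 × 5 = 325
  Fargo→K: 56 × 10 = 560
  Quincy→K: 59 × 9 = 531
Total cost = 1867.
The route Fargo→L is not used.

0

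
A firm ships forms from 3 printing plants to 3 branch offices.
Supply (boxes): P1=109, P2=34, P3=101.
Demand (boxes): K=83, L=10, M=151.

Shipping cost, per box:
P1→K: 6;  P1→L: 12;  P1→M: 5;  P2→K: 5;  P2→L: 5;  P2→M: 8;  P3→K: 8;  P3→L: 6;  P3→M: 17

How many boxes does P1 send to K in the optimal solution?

Solving gives:
  P1–M: 109 boxes
  P2–M: 34 boxes
  P3–K: 83 boxes
  P3–L: 10 boxes
  P3–M: 8 boxes
Total cost = 1677.
The route P1→K is not used.

0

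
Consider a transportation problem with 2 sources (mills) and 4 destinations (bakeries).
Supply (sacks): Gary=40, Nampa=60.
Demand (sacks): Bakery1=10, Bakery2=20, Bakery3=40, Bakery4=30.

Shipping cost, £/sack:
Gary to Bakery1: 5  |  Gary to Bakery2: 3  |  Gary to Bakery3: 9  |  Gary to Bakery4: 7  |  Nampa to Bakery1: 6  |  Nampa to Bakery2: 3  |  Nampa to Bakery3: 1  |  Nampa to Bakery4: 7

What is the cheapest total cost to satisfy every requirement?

360

An optimal shipping plan:
  Gary to Bakery1: 10 × £5 = £50
  Gary to Bakery2: 20 × £3 = £60
  Gary to Bakery4: 10 × £7 = £70
  Nampa to Bakery3: 40 × £1 = £40
  Nampa to Bakery4: 20 × £7 = £140
Total = 50 + 60 + 70 + 40 + 140 = £360.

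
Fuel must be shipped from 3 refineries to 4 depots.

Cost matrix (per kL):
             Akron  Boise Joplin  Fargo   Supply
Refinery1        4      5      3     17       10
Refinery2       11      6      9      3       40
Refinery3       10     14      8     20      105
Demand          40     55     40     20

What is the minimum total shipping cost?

An optimal shipping plan:
  Refinery1→Boise: 10 kL
  Refinery2→Boise: 20 kL
  Refinery2→Fargo: 20 kL
  Refinery3→Akron: 40 kL
  Refinery3→Boise: 25 kL
  Refinery3→Joplin: 40 kL
Total cost = 1300.
(Supply check: Refinery1 ships 10; Refinery2 ships 40; Refinery3 ships 105.)

1300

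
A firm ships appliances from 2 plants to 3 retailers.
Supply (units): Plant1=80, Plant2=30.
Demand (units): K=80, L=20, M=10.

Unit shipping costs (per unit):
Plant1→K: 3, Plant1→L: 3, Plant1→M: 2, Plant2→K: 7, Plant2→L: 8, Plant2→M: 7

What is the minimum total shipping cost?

440

Optimal allocation:
  Plant1→K: 50 × 3 = 150
  Plant1→L: 20 × 3 = 60
  Plant1→M: 10 × 2 = 20
  Plant2→K: 30 × 7 = 210
Total = 150 + 60 + 20 + 210 = 440.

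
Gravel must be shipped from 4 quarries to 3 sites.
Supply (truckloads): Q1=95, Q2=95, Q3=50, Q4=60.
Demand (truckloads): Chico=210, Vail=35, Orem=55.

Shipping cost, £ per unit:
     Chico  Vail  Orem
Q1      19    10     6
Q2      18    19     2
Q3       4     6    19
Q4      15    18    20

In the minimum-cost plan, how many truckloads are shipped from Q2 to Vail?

Solving gives:
  Q1 to Chico: 60 × £19 = £1140
  Q1 to Vail: 35 × £10 = £350
  Q2 to Chico: 40 × £18 = £720
  Q2 to Orem: 55 × £2 = £110
  Q3 to Chico: 50 × £4 = £200
  Q4 to Chico: 60 × £15 = £900
Total cost = £3420.
The route Q2→Vail is not used.

0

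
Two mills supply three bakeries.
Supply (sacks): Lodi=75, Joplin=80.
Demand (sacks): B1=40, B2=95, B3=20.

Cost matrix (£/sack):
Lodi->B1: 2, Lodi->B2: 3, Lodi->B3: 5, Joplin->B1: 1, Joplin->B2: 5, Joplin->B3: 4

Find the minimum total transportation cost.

445

One minimum-cost allocation:
  Lodi->B2: 75 × £3 = £225
  Joplin->B1: 40 × £1 = £40
  Joplin->B2: 20 × £5 = £100
  Joplin->B3: 20 × £4 = £80
Total = 225 + 40 + 100 + 80 = £445.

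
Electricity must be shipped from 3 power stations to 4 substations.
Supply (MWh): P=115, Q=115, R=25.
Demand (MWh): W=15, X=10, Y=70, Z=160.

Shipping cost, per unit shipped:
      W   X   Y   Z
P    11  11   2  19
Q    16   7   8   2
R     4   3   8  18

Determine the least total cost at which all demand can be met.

An optimal shipping plan:
  P–Y: 70 × 2 = 140
  P–Z: 45 × 19 = 855
  Q–Z: 115 × 2 = 230
  R–W: 15 × 4 = 60
  R–X: 10 × 3 = 30
Total = 140 + 855 + 230 + 60 + 30 = 1315.

1315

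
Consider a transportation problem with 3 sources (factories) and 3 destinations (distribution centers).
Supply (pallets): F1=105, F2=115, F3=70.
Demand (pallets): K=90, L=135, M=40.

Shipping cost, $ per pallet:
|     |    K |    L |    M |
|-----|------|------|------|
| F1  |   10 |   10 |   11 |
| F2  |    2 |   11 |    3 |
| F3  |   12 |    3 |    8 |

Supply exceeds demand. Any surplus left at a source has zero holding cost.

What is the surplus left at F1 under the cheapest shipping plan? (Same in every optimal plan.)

25

An optimal plan:
  F1→L: 65 pallets
  F1→M: 15 pallets
  F2→K: 90 pallets
  F2→M: 25 pallets
  F3→L: 70 pallets
Total cost = $1280.
F1 ships 80 of its 105, leaving 25.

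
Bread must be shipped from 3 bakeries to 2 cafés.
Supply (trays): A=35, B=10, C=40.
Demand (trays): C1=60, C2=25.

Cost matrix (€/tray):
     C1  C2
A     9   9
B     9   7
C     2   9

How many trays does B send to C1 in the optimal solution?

Solving gives:
  A–C1: 20 × €9 = €180
  A–C2: 15 × €9 = €135
  B–C2: 10 × €7 = €70
  C–C1: 40 × €2 = €80
Total cost = €465.
The route B→C1 is not used.

0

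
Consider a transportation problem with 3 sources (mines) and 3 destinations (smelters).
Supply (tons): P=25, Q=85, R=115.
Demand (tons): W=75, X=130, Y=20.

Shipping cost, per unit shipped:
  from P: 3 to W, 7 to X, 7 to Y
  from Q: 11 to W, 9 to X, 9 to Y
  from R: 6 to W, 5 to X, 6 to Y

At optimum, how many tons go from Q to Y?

20

Optimal shipments:
  P to W: 25 × 3 = 75
  Q to X: 65 × 9 = 585
  Q to Y: 20 × 9 = 180
  R to W: 50 × 6 = 300
  R to X: 65 × 5 = 325
Total cost = 1465.
So Q→Y carries 20 tons.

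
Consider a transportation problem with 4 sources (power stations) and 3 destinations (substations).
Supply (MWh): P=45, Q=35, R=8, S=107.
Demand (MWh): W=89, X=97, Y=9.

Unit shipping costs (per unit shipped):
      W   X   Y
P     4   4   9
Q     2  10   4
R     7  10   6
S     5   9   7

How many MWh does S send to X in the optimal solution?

52

Optimal shipments:
  P–X: 45 × 4 = 180
  Q–W: 35 × 2 = 70
  R–Y: 8 × 6 = 48
  S–W: 54 × 5 = 270
  S–X: 52 × 9 = 468
  S–Y: 1 × 7 = 7
Total cost = 1043.
So S→X carries 52 MWh.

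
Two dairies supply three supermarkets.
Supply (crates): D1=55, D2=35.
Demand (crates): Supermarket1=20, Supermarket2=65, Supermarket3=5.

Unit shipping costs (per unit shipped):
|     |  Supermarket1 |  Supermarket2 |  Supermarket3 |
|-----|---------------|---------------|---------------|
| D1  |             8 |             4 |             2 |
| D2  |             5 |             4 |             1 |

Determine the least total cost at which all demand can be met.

Optimal allocation:
  D1 to Supermarket2: 55 crates
  D2 to Supermarket1: 20 crates
  D2 to Supermarket2: 10 crates
  D2 to Supermarket3: 5 crates
Total cost = 365.

365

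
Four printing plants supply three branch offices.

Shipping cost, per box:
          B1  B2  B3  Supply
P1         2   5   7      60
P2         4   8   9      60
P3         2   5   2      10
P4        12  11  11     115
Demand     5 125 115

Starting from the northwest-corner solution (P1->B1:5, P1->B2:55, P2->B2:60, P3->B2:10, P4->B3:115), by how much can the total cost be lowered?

Current plan cost = 5·2 + 55·5 + 60·8 + 10·5 + 115·11 = 2080.
Optimal plan:
  P1→B2: 60 boxes
  P2→B1: 5 boxes
  P2→B2: 55 boxes
  P3→B3: 10 boxes
  P4→B2: 10 boxes
  P4→B3: 105 boxes
Optimal cost = 2045.
Saving = 2080 − 2045 = 35.

35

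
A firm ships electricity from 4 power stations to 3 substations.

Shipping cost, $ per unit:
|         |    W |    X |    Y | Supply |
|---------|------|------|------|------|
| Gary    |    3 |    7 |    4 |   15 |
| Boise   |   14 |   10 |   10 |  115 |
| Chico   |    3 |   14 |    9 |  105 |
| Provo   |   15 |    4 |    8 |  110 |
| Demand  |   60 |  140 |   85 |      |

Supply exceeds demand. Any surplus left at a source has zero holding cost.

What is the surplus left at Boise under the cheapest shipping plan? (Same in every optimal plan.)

60

Minimum-cost shipments:
  Gary–Y: 15 MWh
  Boise–X: 30 MWh
  Boise–Y: 25 MWh
  Chico–W: 60 MWh
  Chico–Y: 45 MWh
  Provo–X: 110 MWh
Total cost = $1635.
Boise ships 55 of its 115, leaving 60.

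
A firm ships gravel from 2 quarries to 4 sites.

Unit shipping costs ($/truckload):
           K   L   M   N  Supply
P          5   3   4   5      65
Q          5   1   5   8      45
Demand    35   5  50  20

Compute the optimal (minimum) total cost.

485

An optimal shipping plan:
  P to M: 45 truckloads
  P to N: 20 truckloads
  Q to K: 35 truckloads
  Q to L: 5 truckloads
  Q to M: 5 truckloads
Total cost = $485.
(Supply check: P ships 65; Q ships 45.)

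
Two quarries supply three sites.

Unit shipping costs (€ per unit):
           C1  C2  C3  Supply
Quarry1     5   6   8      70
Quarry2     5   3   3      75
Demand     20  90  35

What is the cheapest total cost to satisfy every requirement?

Optimal allocation:
  Quarry1→C1: 20 × €5 = €100
  Quarry1→C2: 50 × €6 = €300
  Quarry2→C2: 40 × €3 = €120
  Quarry2→C3: 35 × €3 = €105
Total = 100 + 300 + 120 + 105 = €625.

625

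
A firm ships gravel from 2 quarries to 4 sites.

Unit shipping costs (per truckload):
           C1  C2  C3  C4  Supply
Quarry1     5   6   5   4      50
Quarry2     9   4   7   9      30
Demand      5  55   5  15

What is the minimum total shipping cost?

An optimal shipping plan:
  Quarry1–C1: 5 truckloads
  Quarry1–C2: 25 truckloads
  Quarry1–C3: 5 truckloads
  Quarry1–C4: 15 truckloads
  Quarry2–C2: 30 truckloads
Total cost = 380.

380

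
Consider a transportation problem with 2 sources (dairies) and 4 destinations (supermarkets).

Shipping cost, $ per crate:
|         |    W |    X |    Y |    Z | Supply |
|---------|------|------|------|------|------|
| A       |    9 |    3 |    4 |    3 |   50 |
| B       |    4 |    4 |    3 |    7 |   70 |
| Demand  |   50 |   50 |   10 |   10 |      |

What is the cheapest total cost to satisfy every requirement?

420

An optimal shipping plan:
  A->X: 40 × $3 = $120
  A->Z: 10 × $3 = $30
  B->W: 50 × $4 = $200
  B->X: 10 × $4 = $40
  B->Y: 10 × $3 = $30
Total = 120 + 30 + 200 + 40 + 30 = $420.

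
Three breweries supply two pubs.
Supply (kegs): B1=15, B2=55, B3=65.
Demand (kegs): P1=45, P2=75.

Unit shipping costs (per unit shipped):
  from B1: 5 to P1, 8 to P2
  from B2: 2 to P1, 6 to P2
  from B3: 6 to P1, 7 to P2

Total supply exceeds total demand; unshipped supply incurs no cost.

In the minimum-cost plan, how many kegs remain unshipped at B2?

Minimum-cost shipments:
  B2->P1: 45 × 2 = 90
  B2->P2: 10 × 6 = 60
  B3->P2: 65 × 7 = 455
Total cost = 605.
B2 ships 55 of its 55, leaving 0.

0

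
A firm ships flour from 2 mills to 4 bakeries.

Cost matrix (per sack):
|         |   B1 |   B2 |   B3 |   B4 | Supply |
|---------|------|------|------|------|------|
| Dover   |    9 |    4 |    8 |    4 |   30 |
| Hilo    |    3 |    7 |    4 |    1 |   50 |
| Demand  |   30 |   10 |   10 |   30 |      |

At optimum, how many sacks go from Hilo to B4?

Solving gives:
  Dover to B2: 10 × 4 = 40
  Dover to B4: 20 × 4 = 80
  Hilo to B1: 30 × 3 = 90
  Hilo to B3: 10 × 4 = 40
  Hilo to B4: 10 × 1 = 10
Total cost = 260.
So Hilo→B4 carries 10 sacks.

10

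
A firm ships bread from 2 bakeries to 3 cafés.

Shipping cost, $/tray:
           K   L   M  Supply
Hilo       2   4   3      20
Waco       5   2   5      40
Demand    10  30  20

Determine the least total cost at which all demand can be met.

One minimum-cost allocation:
  Hilo->K: 10 × $2 = $20
  Hilo->M: 10 × $3 = $30
  Waco->L: 30 × $2 = $60
  Waco->M: 10 × $5 = $50
Total = 20 + 30 + 60 + 50 = $160.
(Supply check: Hilo ships 20; Waco ships 40.)

160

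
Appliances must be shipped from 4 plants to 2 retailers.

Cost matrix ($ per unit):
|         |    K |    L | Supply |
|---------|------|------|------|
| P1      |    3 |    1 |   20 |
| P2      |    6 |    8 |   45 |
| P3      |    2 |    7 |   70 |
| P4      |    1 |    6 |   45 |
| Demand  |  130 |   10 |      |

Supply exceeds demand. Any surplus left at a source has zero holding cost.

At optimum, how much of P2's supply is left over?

40

An optimal plan:
  P1 to K: 10 × $3 = $30
  P1 to L: 10 × $1 = $10
  P2 to K: 5 × $6 = $30
  P3 to K: 70 × $2 = $140
  P4 to K: 45 × $1 = $45
Total cost = $255.
P2 ships 5 of its 45, leaving 40.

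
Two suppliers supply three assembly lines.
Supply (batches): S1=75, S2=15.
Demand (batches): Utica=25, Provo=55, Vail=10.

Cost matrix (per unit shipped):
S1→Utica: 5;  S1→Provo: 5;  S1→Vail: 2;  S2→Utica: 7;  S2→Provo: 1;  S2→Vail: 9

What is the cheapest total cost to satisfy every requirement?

An optimal shipping plan:
  S1->Utica: 25 × 5 = 125
  S1->Provo: 40 × 5 = 200
  S1->Vail: 10 × 2 = 20
  S2->Provo: 15 × 1 = 15
Total = 125 + 200 + 20 + 15 = 360.
(Supply check: S1 ships 75; S2 ships 15.)

360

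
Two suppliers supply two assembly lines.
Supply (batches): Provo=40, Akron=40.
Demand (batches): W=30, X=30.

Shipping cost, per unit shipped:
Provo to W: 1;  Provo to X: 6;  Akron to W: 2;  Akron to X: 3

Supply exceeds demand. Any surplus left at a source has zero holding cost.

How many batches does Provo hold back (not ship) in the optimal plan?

10

An optimal plan:
  Provo–W: 30 × 1 = 30
  Akron–X: 30 × 3 = 90
Total cost = 120.
Provo ships 30 of its 40, leaving 10.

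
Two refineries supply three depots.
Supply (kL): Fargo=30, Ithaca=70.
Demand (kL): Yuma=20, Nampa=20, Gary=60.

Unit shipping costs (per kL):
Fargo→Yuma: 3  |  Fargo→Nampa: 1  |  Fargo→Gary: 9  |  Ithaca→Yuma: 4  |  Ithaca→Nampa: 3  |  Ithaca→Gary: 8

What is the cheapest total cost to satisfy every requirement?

One minimum-cost allocation:
  Fargo→Yuma: 10 kL
  Fargo→Nampa: 20 kL
  Ithaca→Yuma: 10 kL
  Ithaca→Gary: 60 kL
Total cost = 570.

570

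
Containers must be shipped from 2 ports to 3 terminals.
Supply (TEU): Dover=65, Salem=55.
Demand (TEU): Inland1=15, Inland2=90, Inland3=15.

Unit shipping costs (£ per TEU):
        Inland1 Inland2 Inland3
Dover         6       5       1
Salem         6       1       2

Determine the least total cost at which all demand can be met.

335

An optimal shipping plan:
  Dover to Inland1: 15 TEU
  Dover to Inland2: 35 TEU
  Dover to Inland3: 15 TEU
  Salem to Inland2: 55 TEU
Total cost = £335.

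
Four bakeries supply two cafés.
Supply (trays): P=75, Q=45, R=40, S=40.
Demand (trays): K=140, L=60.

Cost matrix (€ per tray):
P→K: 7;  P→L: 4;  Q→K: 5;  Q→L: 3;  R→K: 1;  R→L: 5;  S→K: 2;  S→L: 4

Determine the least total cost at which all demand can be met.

690

A cheapest plan:
  P–K: 15 trays
  P–L: 60 trays
  Q–K: 45 trays
  R–K: 40 trays
  S–K: 40 trays
Total cost = €690.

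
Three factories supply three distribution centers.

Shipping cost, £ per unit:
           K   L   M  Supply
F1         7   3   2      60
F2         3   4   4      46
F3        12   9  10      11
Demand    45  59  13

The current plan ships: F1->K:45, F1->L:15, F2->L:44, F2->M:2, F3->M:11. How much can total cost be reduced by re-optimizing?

Current plan cost = 45·7 + 15·3 + 44·4 + 2·4 + 11·10 = £654.
Optimal plan:
  F1->L: 47 × £3 = £141
  F1->M: 13 × £2 = £26
  F2->K: 45 × £3 = £135
  F2->L: 1 × £4 = £4
  F3->L: 11 × £9 = £99
Optimal cost = £405.
Saving = 654 − 405 = £249.

249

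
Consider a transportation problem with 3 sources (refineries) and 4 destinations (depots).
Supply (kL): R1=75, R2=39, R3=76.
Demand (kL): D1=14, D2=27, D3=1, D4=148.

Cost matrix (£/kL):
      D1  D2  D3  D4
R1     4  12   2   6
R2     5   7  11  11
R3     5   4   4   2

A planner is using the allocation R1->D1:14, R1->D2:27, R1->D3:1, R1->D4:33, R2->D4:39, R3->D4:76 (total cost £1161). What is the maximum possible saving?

318

Current plan cost = 14·4 + 27·12 + 1·2 + 33·6 + 39·11 + 76·2 = £1161.
Optimal plan:
  R1→D1: 2 kL
  R1→D3: 1 kL
  R1→D4: 72 kL
  R2→D1: 12 kL
  R2→D2: 27 kL
  R3→D4: 76 kL
Optimal cost = £843.
Saving = 1161 − 843 = £318.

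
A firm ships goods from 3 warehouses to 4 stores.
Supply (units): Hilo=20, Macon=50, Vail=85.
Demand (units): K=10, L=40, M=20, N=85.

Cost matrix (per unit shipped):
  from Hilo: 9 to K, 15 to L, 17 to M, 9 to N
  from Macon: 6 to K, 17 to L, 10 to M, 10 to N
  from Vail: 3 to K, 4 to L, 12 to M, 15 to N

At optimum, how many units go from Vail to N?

15

Solving gives:
  Hilo–N: 20 × 9 = 180
  Macon–N: 50 × 10 = 500
  Vail–K: 10 × 3 = 30
  Vail–L: 40 × 4 = 160
  Vail–M: 20 × 12 = 240
  Vail–N: 15 × 15 = 225
Total cost = 1335.
So Vail→N carries 15 units.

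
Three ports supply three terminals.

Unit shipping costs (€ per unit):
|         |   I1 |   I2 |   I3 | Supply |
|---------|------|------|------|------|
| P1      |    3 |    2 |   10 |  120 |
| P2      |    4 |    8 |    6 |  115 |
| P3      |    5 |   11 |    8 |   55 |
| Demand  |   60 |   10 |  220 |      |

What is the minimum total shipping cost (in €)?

1830

One minimum-cost allocation:
  P1–I1: 60 × €3 = €180
  P1–I2: 10 × €2 = €20
  P1–I3: 50 × €10 = €500
  P2–I3: 115 × €6 = €690
  P3–I3: 55 × €8 = €440
Total = 180 + 20 + 500 + 690 + 440 = €1830.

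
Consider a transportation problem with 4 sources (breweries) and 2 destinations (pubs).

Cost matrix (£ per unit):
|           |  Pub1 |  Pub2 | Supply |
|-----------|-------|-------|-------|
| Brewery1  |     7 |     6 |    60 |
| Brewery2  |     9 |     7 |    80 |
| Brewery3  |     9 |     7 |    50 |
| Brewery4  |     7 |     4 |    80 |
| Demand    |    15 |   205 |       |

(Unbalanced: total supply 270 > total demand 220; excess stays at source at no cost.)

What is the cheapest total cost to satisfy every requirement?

Optimal allocation:
  Brewery1 to Pub1: 15 kegs
  Brewery1 to Pub2: 45 kegs
  Brewery2 to Pub2: 80 kegs
  Brewery4 to Pub2: 80 kegs
Total cost = £1255.

1255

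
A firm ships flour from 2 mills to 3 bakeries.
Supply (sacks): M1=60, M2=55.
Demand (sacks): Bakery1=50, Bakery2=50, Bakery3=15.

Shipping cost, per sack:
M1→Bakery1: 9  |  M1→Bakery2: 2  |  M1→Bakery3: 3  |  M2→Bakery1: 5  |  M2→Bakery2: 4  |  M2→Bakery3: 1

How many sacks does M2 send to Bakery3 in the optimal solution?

5

Solving gives:
  M1->Bakery2: 50 sacks
  M1->Bakery3: 10 sacks
  M2->Bakery1: 50 sacks
  M2->Bakery3: 5 sacks
Total cost = 385.
So M2→Bakery3 carries 5 sacks.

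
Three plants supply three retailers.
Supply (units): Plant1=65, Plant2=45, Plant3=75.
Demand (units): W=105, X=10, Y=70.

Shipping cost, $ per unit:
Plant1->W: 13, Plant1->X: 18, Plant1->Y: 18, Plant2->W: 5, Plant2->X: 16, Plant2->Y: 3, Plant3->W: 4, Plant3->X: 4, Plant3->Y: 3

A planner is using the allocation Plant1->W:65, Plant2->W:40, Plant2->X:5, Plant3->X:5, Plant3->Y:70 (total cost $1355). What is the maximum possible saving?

100

Current plan cost = 65·13 + 40·5 + 5·16 + 5·4 + 70·3 = $1355.
Optimal plan:
  Plant1→W: 65 × $13 = $845
  Plant2→Y: 45 × $3 = $135
  Plant3→W: 40 × $4 = $160
  Plant3→X: 10 × $4 = $40
  Plant3→Y: 25 × $3 = $75
Optimal cost = $1255.
Saving = 1355 − 1255 = $100.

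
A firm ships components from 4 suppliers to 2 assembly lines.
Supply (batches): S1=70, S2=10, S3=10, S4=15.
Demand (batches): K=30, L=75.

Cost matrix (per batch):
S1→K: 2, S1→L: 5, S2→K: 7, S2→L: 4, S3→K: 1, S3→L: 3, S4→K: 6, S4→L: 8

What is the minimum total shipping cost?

An optimal shipping plan:
  S1–K: 30 batches
  S1–L: 40 batches
  S2–L: 10 batches
  S3–L: 10 batches
  S4–L: 15 batches
Total cost = 450.

450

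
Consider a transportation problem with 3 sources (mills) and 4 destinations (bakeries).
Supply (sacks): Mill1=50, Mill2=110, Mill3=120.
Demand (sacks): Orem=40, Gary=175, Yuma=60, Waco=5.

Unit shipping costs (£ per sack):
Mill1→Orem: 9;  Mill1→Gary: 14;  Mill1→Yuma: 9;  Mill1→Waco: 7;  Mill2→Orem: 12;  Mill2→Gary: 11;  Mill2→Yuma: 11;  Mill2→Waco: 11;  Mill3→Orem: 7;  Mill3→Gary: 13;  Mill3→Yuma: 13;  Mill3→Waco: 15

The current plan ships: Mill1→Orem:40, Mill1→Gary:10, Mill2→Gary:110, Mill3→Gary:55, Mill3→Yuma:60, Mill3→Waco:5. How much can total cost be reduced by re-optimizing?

Current plan cost = 40·9 + 10·14 + 110·11 + 55·13 + 60·13 + 5·15 = £3280.
Optimal plan:
  Mill1 to Yuma: 45 × £9 = £405
  Mill1 to Waco: 5 × £7 = £35
  Mill2 to Gary: 110 × £11 = £1210
  Mill3 to Orem: 40 × £7 = £280
  Mill3 to Gary: 65 × £13 = £845
  Mill3 to Yuma: 15 × £13 = £195
Optimal cost = £2970.
Saving = 3280 − 2970 = £310.

310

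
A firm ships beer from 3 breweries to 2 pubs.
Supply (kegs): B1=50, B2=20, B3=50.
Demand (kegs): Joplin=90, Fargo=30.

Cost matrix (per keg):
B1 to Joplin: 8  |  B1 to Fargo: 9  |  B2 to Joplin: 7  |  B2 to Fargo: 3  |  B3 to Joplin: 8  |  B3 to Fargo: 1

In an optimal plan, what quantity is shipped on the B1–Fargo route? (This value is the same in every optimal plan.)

Optimal shipments:
  B1->Joplin: 50 × 8 = 400
  B2->Joplin: 20 × 7 = 140
  B3->Joplin: 20 × 8 = 160
  B3->Fargo: 30 × 1 = 30
Total cost = 730.
The route B1→Fargo is not used.

0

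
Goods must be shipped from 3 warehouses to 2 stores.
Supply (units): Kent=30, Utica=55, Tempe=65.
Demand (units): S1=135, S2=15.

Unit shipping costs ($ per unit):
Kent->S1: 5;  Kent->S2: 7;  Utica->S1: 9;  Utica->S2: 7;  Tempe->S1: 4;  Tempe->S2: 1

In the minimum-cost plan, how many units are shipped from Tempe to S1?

The minimum-cost plan:
  Kent→S1: 30 × $5 = $150
  Utica→S1: 55 × $9 = $495
  Tempe→S1: 50 × $4 = $200
  Tempe→S2: 15 × $1 = $15
Total cost = $860.
So Tempe→S1 carries 50 units.

50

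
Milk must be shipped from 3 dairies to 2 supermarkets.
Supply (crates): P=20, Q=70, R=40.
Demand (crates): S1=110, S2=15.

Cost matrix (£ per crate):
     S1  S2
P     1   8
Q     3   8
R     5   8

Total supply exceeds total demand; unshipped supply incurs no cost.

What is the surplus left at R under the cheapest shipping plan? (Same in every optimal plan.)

An optimal plan:
  P→S1: 20 × £1 = £20
  Q→S1: 70 × £3 = £210
  R→S1: 20 × £5 = £100
  R→S2: 15 × £8 = £120
Total cost = £450.
R ships 35 of its 40, leaving 5.

5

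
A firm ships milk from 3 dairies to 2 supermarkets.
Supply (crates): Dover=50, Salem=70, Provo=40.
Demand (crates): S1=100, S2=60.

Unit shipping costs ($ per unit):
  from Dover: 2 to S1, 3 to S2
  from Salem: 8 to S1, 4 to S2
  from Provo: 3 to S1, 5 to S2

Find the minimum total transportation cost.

One minimum-cost allocation:
  Dover->S1: 50 × $2 = $100
  Salem->S1: 10 × $8 = $80
  Salem->S2: 60 × $4 = $240
  Provo->S1: 40 × $3 = $120
Total = 100 + 80 + 240 + 120 = $540.

540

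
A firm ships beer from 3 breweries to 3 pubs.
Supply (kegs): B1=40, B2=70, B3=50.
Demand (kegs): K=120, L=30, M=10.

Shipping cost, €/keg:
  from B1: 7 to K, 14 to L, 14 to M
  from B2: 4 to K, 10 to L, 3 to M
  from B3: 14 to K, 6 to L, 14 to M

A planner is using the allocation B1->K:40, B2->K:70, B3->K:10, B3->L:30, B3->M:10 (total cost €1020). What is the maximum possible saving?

10

Current plan cost = 40·7 + 70·4 + 10·14 + 30·6 + 10·14 = €1020.
Optimal plan:
  B1–K: 40 × €7 = €280
  B2–K: 60 × €4 = €240
  B2–M: 10 × €3 = €30
  B3–K: 20 × €14 = €280
  B3–L: 30 × €6 = €180
Optimal cost = €1010.
Saving = 1020 − 1010 = €10.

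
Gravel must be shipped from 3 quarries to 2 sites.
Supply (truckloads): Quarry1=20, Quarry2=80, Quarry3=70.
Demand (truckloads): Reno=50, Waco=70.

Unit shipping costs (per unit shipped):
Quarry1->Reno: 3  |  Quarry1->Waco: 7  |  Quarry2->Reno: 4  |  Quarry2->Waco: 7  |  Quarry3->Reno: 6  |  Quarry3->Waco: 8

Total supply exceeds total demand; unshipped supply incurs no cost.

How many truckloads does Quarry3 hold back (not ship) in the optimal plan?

An optimal plan:
  Quarry1->Reno: 20 × 3 = 60
  Quarry2->Reno: 30 × 4 = 120
  Quarry2->Waco: 50 × 7 = 350
  Quarry3->Waco: 20 × 8 = 160
Total cost = 690.
Quarry3 ships 20 of its 70, leaving 50.

50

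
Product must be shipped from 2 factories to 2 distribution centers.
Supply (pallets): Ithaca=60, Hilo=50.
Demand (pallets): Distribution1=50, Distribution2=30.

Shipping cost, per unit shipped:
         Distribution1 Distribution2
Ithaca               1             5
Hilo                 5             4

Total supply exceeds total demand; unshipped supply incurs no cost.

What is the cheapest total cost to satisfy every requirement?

170

Optimal allocation:
  Ithaca->Distribution1: 50 pallets
  Hilo->Distribution2: 30 pallets
Total cost = 170.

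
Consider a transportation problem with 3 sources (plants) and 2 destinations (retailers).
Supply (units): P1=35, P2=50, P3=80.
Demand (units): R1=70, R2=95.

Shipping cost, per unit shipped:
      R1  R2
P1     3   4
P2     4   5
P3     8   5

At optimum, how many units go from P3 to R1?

0

The minimum-cost plan:
  P1 to R1: 35 × 3 = 105
  P2 to R1: 35 × 4 = 140
  P2 to R2: 15 × 5 = 75
  P3 to R2: 80 × 5 = 400
Total cost = 720.
The route P3→R1 is not used.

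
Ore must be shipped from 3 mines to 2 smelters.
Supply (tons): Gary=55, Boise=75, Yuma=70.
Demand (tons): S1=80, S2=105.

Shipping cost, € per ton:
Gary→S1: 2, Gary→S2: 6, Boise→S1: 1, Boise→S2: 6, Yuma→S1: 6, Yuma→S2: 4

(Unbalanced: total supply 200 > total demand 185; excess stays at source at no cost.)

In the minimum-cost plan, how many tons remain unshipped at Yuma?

0

Minimum-cost shipments:
  Gary to S1: 5 tons
  Gary to S2: 35 tons
  Boise to S1: 75 tons
  Yuma to S2: 70 tons
Total cost = €575.
Yuma ships 70 of its 70, leaving 0.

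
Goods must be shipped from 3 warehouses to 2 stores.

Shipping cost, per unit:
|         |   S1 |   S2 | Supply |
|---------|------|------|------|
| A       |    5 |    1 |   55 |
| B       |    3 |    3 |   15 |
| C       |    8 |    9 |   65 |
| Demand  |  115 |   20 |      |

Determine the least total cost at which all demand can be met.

760

One minimum-cost allocation:
  A to S1: 35 × 5 = 175
  A to S2: 20 × 1 = 20
  B to S1: 15 × 3 = 45
  C to S1: 65 × 8 = 520
Total = 175 + 20 + 45 + 520 = 760.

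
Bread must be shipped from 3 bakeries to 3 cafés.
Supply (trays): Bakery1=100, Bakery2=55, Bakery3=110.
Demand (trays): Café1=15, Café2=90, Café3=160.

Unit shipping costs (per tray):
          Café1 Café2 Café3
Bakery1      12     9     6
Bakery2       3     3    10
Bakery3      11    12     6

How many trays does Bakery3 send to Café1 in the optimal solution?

Optimal shipments:
  Bakery1->Café2: 50 × 9 = 450
  Bakery1->Café3: 50 × 6 = 300
  Bakery2->Café1: 15 × 3 = 45
  Bakery2->Café2: 40 × 3 = 120
  Bakery3->Café3: 110 × 6 = 660
Total cost = 1575.
The route Bakery3→Café1 is not used.

0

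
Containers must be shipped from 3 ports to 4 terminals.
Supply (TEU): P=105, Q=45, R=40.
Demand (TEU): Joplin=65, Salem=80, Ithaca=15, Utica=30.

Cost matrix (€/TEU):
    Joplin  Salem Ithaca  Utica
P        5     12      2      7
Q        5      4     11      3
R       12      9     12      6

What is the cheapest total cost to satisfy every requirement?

One minimum-cost allocation:
  P->Joplin: 65 TEU
  P->Ithaca: 15 TEU
  P->Utica: 25 TEU
  Q->Salem: 45 TEU
  R->Salem: 35 TEU
  R->Utica: 5 TEU
Total cost = €1055.

1055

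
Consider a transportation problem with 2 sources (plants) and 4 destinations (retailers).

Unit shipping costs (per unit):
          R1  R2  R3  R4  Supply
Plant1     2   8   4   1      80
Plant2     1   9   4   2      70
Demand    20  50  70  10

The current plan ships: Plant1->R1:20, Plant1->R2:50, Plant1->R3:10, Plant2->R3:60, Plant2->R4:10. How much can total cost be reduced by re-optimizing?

30

Current plan cost = 20·2 + 50·8 + 10·4 + 60·4 + 10·2 = 740.
Optimal plan:
  Plant1->R2: 50 units
  Plant1->R3: 20 units
  Plant1->R4: 10 units
  Plant2->R1: 20 units
  Plant2->R3: 50 units
Optimal cost = 710.
Saving = 740 − 710 = 30.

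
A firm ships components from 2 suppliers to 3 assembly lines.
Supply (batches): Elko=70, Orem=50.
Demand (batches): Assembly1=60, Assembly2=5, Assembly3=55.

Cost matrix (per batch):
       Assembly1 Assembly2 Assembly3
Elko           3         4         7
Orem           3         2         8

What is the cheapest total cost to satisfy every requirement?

575

A cheapest plan:
  Elko→Assembly1: 15 × 3 = 45
  Elko→Assembly3: 55 × 7 = 385
  Orem→Assembly1: 45 × 3 = 135
  Orem→Assembly2: 5 × 2 = 10
Total = 45 + 385 + 135 + 10 = 575.
(Supply check: Elko ships 70; Orem ships 50.)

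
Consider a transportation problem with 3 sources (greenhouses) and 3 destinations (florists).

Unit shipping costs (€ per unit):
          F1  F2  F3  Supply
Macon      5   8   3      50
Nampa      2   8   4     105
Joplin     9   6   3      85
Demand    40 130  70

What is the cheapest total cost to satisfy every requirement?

Optimal allocation:
  Macon to F3: 50 bunches
  Nampa to F1: 40 bunches
  Nampa to F2: 45 bunches
  Nampa to F3: 20 bunches
  Joplin to F2: 85 bunches
Total cost = €1180.

1180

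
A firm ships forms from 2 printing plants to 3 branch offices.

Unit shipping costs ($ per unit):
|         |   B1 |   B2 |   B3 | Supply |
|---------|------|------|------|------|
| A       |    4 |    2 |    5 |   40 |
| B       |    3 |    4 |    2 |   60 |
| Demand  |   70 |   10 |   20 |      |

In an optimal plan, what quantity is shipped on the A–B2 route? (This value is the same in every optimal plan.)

The minimum-cost plan:
  A to B1: 30 boxes
  A to B2: 10 boxes
  B to B1: 40 boxes
  B to B3: 20 boxes
Total cost = $300.
So A→B2 carries 10 boxes.

10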